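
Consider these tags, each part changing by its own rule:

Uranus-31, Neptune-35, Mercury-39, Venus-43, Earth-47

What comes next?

Planet — runs through the planets Mercury→Neptune: Uranus, Neptune, Mercury, Venus, Earth → Mars.
For the second component, +4 each step: 31, 35, 39, 43, 47 → 51.
So the next tag is Mars-51.

Mars-51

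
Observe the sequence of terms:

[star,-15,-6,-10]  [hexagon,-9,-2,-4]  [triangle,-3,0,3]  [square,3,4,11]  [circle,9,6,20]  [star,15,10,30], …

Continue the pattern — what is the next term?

Shape: star, hexagon, triangle, square, circle, star → hexagon (repeats star → hexagon → triangle → square → circle).
Second component goes -15, -9, -3, 3, 9, 15 → 21 (+6 each step).
For the third component, alternating steps +4, +2, +4, +2, …: -6, -2, 0, 4, 6, 10 → 12.
Fourth component goes -10, -4, 3, 11, 20, 30 → 41 (differences are 6, 7, 8, … (increasing by 1 each time)).
Putting it together: [hexagon,21,12,41].

[hexagon,21,12,41]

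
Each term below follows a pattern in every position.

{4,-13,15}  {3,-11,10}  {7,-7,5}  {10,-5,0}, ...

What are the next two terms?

{17,-1,-5}, {27,1,-10}

First coordinate — each term is the sum of the two before it: 4, 3, 7, 10 → 17 → 27.
Second coordinate: alternating steps +2, +4, +2, +4, …, so -13, -11, -7, -5 → -1 → 1.
Third coordinate: 15, 10, 5, 0 → -5 → -10 (−5 each step).
So the next two terms are {17,-1,-5} and {27,1,-10}.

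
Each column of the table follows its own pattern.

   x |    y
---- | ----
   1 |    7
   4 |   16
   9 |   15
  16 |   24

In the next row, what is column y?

23

For the column y, alternating steps +9, −1, +9, −1, …: 7, 16, 15, 24 → 23.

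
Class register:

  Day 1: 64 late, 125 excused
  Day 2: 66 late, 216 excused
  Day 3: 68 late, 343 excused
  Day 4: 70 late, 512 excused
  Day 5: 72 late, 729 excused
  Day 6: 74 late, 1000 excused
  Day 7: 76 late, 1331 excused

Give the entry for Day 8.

78 late, 1728 excused

Late: +2 each step, so 64, 66, 68, 70, 72, 74, 76 → 78.
For the excused, perfect cubes: 5³, 6³, 7³, …: 125, 216, 343, 512, 729, 1000, 1331 → 1728.
Combining the parts gives 78 late, 1728 excused.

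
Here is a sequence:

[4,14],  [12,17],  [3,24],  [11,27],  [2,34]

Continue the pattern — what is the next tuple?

First slot: alternating steps +8, −9, +8, −9, …; 4, 12, 3, 11, 2 → 10.
Second slot: 14, 17, 24, 27, 34 → 37 (alternating steps +3, +7, +3, +7, …).
So the next tuple is [10,37].

[10,37]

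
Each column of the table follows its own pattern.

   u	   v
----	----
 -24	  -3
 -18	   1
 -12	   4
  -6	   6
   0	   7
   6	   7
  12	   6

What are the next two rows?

Column u: +6 each step; -24, -18, -12, -6, 0, 6, 12 → 18 → 24.
Column v: -3, 1, 4, 6, 7, 7, 6 → 4 → 1 (differences are 4, 3, 2, … (decreasing by 1 each time)).
So the next two rows are 18  4 and 24  1.

18  4; 24  1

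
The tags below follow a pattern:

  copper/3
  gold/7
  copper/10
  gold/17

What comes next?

copper/27

Metal: alternates copper ↔ gold, so copper, gold, copper, gold → copper.
Second component: each term is the sum of the two before it; 3, 7, 10, 17 → 27.
Putting it together: copper/27.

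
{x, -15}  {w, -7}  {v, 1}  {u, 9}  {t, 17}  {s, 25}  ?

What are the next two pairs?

{r, 33}, {q, 41}

Letter: letters move back 1 place in the alphabet; x, w, v, u, t, s → r → q.
Second coordinate: +8 each step, so -15, -7, 1, 9, 17, 25 → 33 → 41.
So the next two pairs are {r, 33} and {q, 41}.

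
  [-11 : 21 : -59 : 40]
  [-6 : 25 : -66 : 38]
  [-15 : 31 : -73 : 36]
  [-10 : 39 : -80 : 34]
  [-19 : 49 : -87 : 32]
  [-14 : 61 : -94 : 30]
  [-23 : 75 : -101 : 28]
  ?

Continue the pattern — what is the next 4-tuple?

[-18 : 91 : -108 : 26]

First coordinate: alternating steps +5, −9, +5, −9, …; -11, -6, -15, -10, -19, -14, -23 → -18.
Second coordinate: differences are 4, 6, 8, … (increasing by 2 each time), so 21, 25, 31, 39, 49, 61, 75 → 91.
Third coordinate — −7 each step: -59, -66, -73, -80, -87, -94, -101 → -108.
Fourth coordinate: −2 each step; 40, 38, 36, 34, 32, 30, 28 → 26.
Combining the parts gives [-18 : 91 : -108 : 26].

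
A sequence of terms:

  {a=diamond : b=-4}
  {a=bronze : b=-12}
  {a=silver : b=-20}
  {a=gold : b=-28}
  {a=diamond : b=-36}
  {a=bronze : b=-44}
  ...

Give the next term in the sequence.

For the a, repeats diamond → bronze → silver → gold: diamond, bronze, silver, gold, diamond, bronze → silver.
B goes -4, -12, -20, -28, -36, -44 → -52 (−8 each step).
Putting it together: {a=silver : b=-52}.

{a=silver : b=-52}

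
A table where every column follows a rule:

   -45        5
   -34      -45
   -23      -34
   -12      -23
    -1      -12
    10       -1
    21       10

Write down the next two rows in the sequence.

32  21; 43  32

First component: -45, -34, -23, -12, -1, 10, 21 → 32 → 43 (+11 each step).
For the second component, always the previous value of the first component: 5, -45, -34, -23, -12, -1, 10 → 21 → 32.
So the next two rows are 32  21 and 43  32.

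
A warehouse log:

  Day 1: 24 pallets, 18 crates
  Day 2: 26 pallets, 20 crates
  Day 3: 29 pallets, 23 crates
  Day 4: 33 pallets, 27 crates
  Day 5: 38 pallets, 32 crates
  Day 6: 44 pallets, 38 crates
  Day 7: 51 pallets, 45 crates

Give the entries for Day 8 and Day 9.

Pallets: differences are 2, 3, 4, … (increasing by 1 each time), so 24, 26, 29, 33, 38, 44, 51 → 59 → 68.
For the crates, always 6 less than the pallets: 18, 20, 23, 27, 32, 38, 45 → 53 → 62.
So the next two records are 59 pallets, 53 crates and 68 pallets, 62 crates.

59 pallets, 53 crates; 68 pallets, 62 crates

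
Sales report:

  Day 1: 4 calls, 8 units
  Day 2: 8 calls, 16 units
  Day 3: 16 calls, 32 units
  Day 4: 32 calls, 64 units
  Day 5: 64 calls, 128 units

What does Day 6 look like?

Calls goes 4, 8, 16, 32, 64 → 128 (×2 each step).
Units — always 2 × the calls: 8, 16, 32, 64, 128 → 256.
Combining the parts gives 128 calls, 256 units.

128 calls, 256 units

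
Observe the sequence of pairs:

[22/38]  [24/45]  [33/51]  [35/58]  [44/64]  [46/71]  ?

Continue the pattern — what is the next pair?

First component: alternating steps +2, +9, +2, +9, …; 22, 24, 33, 35, 44, 46 → 55.
Second component goes 38, 45, 51, 58, 64, 71 → 77 (alternating steps +7, +6, +7, +6, …).
Putting it together: [55/77].

[55/77]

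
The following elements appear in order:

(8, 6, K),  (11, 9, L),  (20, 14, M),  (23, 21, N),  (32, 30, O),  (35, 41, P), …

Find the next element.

First value goes 8, 11, 20, 23, 32, 35 → 44 (alternating steps +3, +9, +3, +9, …).
Second value: 6, 9, 14, 21, 30, 41 → 54 (differences are 3, 5, 7, … (increasing by 2 each time)).
Letter: letters move forward 1 place in the alphabet; K, L, M, N, O, P → Q.
Putting it together: (44, 54, Q).

(44, 54, Q)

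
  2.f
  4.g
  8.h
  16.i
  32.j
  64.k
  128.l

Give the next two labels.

256.m then 512.n

First component: ×2 each step; 2, 4, 8, 16, 32, 64, 128 → 256 → 512.
Letter: letters move forward 1 place in the alphabet, so f, g, h, i, j, k, l → m → n.
Putting the parts together: 256.m and then 512.n.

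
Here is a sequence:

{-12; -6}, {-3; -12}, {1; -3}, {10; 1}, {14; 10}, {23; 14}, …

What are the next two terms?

First coordinate — alternating steps +9, +4, +9, +4, …: -12, -3, 1, 10, 14, 23 → 27 → 36.
Second coordinate — always the previous value of the first coordinate: -6, -12, -3, 1, 10, 14 → 23 → 27.
Putting the parts together: {27; 23} and then {36; 27}.

{27; 23}, {36; 27}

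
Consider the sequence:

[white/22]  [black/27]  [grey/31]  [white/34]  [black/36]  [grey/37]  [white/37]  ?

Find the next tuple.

[black/36]

Shade goes white, black, grey, white, black, grey, white → black (repeats white → black → grey).
Second part — differences are 5, 4, 3, … (decreasing by 1 each time): 22, 27, 31, 34, 36, 37, 37 → 36.
Putting it together: [black/36].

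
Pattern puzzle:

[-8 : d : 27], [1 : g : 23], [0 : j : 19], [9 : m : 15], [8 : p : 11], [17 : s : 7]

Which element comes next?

First slot goes -8, 1, 0, 9, 8, 17 → 16 (alternating steps +9, −1, +9, −1, …).
For the letter, letters move forward 3 places in the alphabet: d, g, j, m, p, s → v.
For the third slot, −4 each step: 27, 23, 19, 15, 11, 7 → 3.
Putting it together: [16 : v : 3].

[16 : v : 3]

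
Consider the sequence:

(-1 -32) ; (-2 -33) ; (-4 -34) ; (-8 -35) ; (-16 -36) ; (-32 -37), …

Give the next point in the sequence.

(-64 -38)

For the first coordinate, ×2 each step: -1, -2, -4, -8, -16, -32 → -64.
Second coordinate: −1 each step; -32, -33, -34, -35, -36, -37 → -38.
So the next point is (-64 -38).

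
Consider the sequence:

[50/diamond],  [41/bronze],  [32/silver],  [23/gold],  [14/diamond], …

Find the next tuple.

[5/bronze]

First entry: 50, 41, 32, 23, 14 → 5 (−9 each step).
Rank — repeats diamond → bronze → silver → gold: diamond, bronze, silver, gold, diamond → bronze.
Combining the parts gives [5/bronze].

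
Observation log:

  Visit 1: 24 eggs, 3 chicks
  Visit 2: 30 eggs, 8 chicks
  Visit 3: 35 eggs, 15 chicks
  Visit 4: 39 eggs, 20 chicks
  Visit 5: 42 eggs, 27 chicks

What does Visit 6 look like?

Eggs — differences are 6, 5, 4, … (decreasing by 1 each time): 24, 30, 35, 39, 42 → 44.
Chicks goes 3, 8, 15, 20, 27 → 32 (alternating steps +5, +7, +5, +7, …).
Putting it together: 44 eggs, 32 chicks.

44 eggs, 32 chicks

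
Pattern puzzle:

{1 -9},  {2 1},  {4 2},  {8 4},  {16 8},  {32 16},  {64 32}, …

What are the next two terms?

First entry goes 1, 2, 4, 8, 16, 32, 64 → 128 → 256 (×2 each step).
Second entry: -9, 1, 2, 4, 8, 16, 32 → 64 → 128 (always the previous value of the first entry).
So the next two terms are {128 64} and {256 128}.

{128 64}, {256 128}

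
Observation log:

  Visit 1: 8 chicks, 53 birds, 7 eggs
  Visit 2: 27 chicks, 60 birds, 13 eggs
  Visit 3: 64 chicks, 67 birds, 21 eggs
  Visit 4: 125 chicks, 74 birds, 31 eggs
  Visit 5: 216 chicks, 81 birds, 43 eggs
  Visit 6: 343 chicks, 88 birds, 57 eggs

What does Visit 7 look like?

512 chicks, 95 birds, 73 eggs

Chicks: perfect cubes: 2³, 3³, 4³, …; 8, 27, 64, 125, 216, 343 → 512.
Birds: 53, 60, 67, 74, 81, 88 → 95 (+7 each step).
Eggs: differences are 6, 8, 10, … (increasing by 2 each time); 7, 13, 21, 31, 43, 57 → 73.
Combining the parts gives 512 chicks, 95 birds, 73 eggs.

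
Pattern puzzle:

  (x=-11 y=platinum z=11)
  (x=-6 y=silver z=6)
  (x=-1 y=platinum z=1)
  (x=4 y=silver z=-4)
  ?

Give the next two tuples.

X: +5 each step; -11, -6, -1, 4 → 9 → 14.
Y: alternates platinum ↔ silver; platinum, silver, platinum, silver → platinum → silver.
Z: always the negative of the x; 11, 6, 1, -4 → -9 → -14.
Putting the parts together: (x=9 y=platinum z=-9) and then (x=14 y=silver z=-14).

(x=9 y=platinum z=-9), (x=14 y=silver z=-14)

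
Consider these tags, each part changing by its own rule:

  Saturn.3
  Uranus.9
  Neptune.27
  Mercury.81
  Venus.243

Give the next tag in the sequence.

Planet — runs through the planets Mercury→Neptune: Saturn, Uranus, Neptune, Mercury, Venus → Earth.
Second component: 3, 9, 27, 81, 243 → 729 (×3 each step).
Putting it together: Earth.729.

Earth.729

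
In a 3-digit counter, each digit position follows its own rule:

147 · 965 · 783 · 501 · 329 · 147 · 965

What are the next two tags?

For the first digit, −2 each step, mod 10: 1, 9, 7, 5, 3, 1, 9 → 7 → 5.
For the second digit, +2 each step, mod 10: 4, 6, 8, 0, 2, 4, 6 → 8 → 0.
Third digit goes 7, 5, 3, 1, 9, 7, 5 → 3 → 1 (−2 each step, mod 10).
So the next two tags are 783 and 501.

783, 501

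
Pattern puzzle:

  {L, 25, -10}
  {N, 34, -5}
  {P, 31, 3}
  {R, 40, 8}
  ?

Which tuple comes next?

Letter — letters move forward 2 places in the alphabet: L, N, P, R → T.
Second entry: 25, 34, 31, 40 → 37 (alternating steps +9, −3, +9, −3, …).
Third entry: alternating steps +5, +8, +5, +8, …; -10, -5, 3, 8 → 16.
Putting it together: {T, 37, 16}.

{T, 37, 16}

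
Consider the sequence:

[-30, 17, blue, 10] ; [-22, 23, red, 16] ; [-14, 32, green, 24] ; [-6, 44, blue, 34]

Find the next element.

First slot: +8 each step, so -30, -22, -14, -6 → 2.
Second slot goes 17, 23, 32, 44 → 59 (differences are 6, 9, 12, … (increasing by 3 each time)).
For the colour, repeats blue → red → green: blue, red, green, blue → red.
For the fourth slot, differences are 6, 8, 10, … (increasing by 2 each time): 10, 16, 24, 34 → 46.
Combining the parts gives [2, 59, red, 46].

[2, 59, red, 46]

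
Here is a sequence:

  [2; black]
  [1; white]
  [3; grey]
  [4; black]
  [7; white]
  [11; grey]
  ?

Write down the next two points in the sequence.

For the first value, each term is the sum of the two before it: 2, 1, 3, 4, 7, 11 → 18 → 29.
Shade: repeats black → white → grey, so black, white, grey, black, white, grey → black → white.
Putting the parts together: [18; black] and then [29; white].

[18; black], [29; white]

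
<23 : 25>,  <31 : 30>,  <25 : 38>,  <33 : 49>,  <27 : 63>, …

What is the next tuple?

<35 : 80>

For the first value, alternating steps +8, −6, +8, −6, …: 23, 31, 25, 33, 27 → 35.
Second value: 25, 30, 38, 49, 63 → 80 (differences are 5, 8, 11, … (increasing by 3 each time)).
Putting it together: <35 : 80>.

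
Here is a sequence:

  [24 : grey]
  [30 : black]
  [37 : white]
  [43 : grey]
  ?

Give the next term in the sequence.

First entry — alternating steps +6, +7, +6, +7, …: 24, 30, 37, 43 → 50.
Shade goes grey, black, white, grey → black (repeats grey → black → white).
Combining the parts gives [50 : black].

[50 : black]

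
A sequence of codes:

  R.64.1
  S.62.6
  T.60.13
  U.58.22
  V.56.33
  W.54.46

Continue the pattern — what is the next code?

X.52.61

Letter goes R, S, T, U, V, W → X (letters move forward 1 place in the alphabet).
Second component — −2 each step: 64, 62, 60, 58, 56, 54 → 52.
Third component — differences are 5, 7, 9, … (increasing by 2 each time): 1, 6, 13, 22, 33, 46 → 61.
So the next code is X.52.61.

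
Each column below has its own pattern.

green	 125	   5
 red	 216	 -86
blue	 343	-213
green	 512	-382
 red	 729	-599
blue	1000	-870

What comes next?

green  1331  -1201

Colour: green, red, blue, green, red, blue → green (repeats green → red → blue).
Second component goes 125, 216, 343, 512, 729, 1000 → 1331 (perfect cubes: 5³, 6³, 7³, …).
Third component: together with the second component always sums to 130; 5, -86, -213, -382, -599, -870 → -1201.
Combining the parts gives green  1331  -1201.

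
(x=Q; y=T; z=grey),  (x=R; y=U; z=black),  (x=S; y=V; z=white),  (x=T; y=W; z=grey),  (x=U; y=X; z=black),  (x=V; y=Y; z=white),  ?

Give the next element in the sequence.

X: Q, R, S, T, U, V → W (letters move forward 1 place in the alphabet).
For the y, letters move forward 1 place in the alphabet: T, U, V, W, X, Y → Z.
Z goes grey, black, white, grey, black, white → grey (repeats grey → black → white).
Putting it together: (x=W; y=Z; z=grey).

(x=W; y=Z; z=grey)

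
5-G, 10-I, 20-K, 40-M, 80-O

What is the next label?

160-Q

First component — ×2 each step: 5, 10, 20, 40, 80 → 160.
Letter: letters move forward 2 places in the alphabet, so G, I, K, M, O → Q.
So the next label is 160-Q.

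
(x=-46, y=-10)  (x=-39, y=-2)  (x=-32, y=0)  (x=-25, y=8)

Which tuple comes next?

X: +7 each step; -46, -39, -32, -25 → -18.
Y: -10, -2, 0, 8 → 10 (alternating steps +8, +2, +8, +2, …).
Putting it together: (x=-18, y=10).

(x=-18, y=10)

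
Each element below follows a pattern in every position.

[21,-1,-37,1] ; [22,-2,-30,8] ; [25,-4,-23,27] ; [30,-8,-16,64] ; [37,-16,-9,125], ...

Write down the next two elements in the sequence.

For the first slot, differences are 1, 3, 5, … (increasing by 2 each time): 21, 22, 25, 30, 37 → 46 → 57.
Second slot: ×2 each step; -1, -2, -4, -8, -16 → -32 → -64.
Third slot: +7 each step, so -37, -30, -23, -16, -9 → -2 → 5.
Fourth slot: 1, 8, 27, 64, 125 → 216 → 343 (perfect cubes: 1³, 2³, 3³, …).
Putting the parts together: [46,-32,-2,216] and then [57,-64,5,343].

[46,-32,-2,216], [57,-64,5,343]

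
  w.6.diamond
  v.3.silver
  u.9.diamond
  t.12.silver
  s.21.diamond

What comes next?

Letter: w, v, u, t, s → r (letters move back 1 place in the alphabet).
Second component: each term is the sum of the two before it, so 6, 3, 9, 12, 21 → 33.
Rank: alternates diamond ↔ silver, so diamond, silver, diamond, silver, diamond → silver.
So the next code is r.33.silver.

r.33.silver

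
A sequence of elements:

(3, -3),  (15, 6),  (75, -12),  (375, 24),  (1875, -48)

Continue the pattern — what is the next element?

First coordinate: 3, 15, 75, 375, 1875 → 9375 (×5 each step).
For the second coordinate, ×(-2) each step: -3, 6, -12, 24, -48 → 96.
Combining the parts gives (9375, 96).

(9375, 96)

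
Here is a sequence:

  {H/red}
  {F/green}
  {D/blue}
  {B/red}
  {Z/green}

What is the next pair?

{X/blue}

Letter: H, F, D, B, Z → X (letters move back 2 places in the alphabet, wrapping A→Z).
Colour: repeats red → green → blue, so red, green, blue, red, green → blue.
Combining the parts gives {X/blue}.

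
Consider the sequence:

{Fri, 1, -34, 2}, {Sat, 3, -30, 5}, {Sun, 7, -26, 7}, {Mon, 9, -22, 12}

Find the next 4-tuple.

{Tue, 13, -18, 19}

Day — runs through the weekdays Mon→Sun: Fri, Sat, Sun, Mon → Tue.
Second value goes 1, 3, 7, 9 → 13 (alternating steps +2, +4, +2, +4, …).
Third value goes -34, -30, -26, -22 → -18 (+4 each step).
For the fourth value, each term is the sum of the two before it: 2, 5, 7, 12 → 19.
So the next 4-tuple is {Tue, 13, -18, 19}.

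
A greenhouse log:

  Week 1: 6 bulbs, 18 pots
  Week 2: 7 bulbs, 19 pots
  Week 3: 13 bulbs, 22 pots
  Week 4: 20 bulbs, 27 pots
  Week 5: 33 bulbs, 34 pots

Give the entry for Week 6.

53 bulbs, 43 pots

Bulbs goes 6, 7, 13, 20, 33 → 53 (each term is the sum of the two before it).
Pots: differences are 1, 3, 5, … (increasing by 2 each time), so 18, 19, 22, 27, 34 → 43.
So the next row is 53 bulbs, 43 pots.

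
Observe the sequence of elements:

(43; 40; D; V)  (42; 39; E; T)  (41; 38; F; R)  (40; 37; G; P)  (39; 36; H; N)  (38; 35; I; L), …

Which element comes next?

(37; 34; J; J)

First slot: −1 each step; 43, 42, 41, 40, 39, 38 → 37.
Second slot — −1 each step: 40, 39, 38, 37, 36, 35 → 34.
First letter: letters move forward 1 place in the alphabet; D, E, F, G, H, I → J.
Second letter goes V, T, R, P, N, L → J (letters move back 2 places in the alphabet).
So the next element is (37; 34; J; J).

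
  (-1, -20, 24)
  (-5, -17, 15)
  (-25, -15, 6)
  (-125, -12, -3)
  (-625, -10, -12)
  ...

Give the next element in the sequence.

(-3125, -7, -21)

First component — ×5 each step: -1, -5, -25, -125, -625 → -3125.
Second component: -20, -17, -15, -12, -10 → -7 (alternating steps +3, +2, +3, +2, …).
Third component goes 24, 15, 6, -3, -12 → -21 (−9 each step).
So the next element is (-3125, -7, -21).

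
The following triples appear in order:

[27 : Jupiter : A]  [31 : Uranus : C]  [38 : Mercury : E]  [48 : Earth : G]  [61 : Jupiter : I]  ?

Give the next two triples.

[77 : Uranus : K], [96 : Mercury : M]

First component: differences are 4, 7, 10, … (increasing by 3 each time), so 27, 31, 38, 48, 61 → 77 → 96.
Planet goes Jupiter, Uranus, Mercury, Earth, Jupiter → Uranus → Mercury (repeats Jupiter → Uranus → Mercury → Earth).
Letter: letters move forward 2 places in the alphabet; A, C, E, G, I → K → M.
Putting the parts together: [77 : Uranus : K] and then [96 : Mercury : M].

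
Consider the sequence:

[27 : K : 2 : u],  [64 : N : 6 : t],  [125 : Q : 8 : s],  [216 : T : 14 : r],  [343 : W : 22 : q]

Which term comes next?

[512 : Z : 36 : p]

First component: 27, 64, 125, 216, 343 → 512 (perfect cubes: 3³, 4³, 5³, …).
First letter goes K, N, Q, T, W → Z (letters move forward 3 places in the alphabet).
Third component: each term is the sum of the two before it, so 2, 6, 8, 14, 22 → 36.
Second letter — letters move back 1 place in the alphabet: u, t, s, r, q → p.
Putting it together: [512 : Z : 36 : p].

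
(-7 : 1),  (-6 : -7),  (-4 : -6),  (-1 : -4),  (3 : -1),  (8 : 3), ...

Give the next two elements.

(14 : 8), (21 : 14)

For the first coordinate, differences are 1, 2, 3, … (increasing by 1 each time): -7, -6, -4, -1, 3, 8 → 14 → 21.
Second coordinate — always the previous value of the first coordinate: 1, -7, -6, -4, -1, 3 → 8 → 14.
So the next two elements are (14 : 8) and (21 : 14).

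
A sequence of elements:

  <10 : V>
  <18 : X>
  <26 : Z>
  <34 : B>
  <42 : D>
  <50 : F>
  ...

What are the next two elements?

<58 : H>, <66 : J>

First entry — +8 each step: 10, 18, 26, 34, 42, 50 → 58 → 66.
Letter: letters move forward 2 places in the alphabet, wrapping Z→A, so V, X, Z, B, D, F → H → J.
So the next two elements are <58 : H> and <66 : J>.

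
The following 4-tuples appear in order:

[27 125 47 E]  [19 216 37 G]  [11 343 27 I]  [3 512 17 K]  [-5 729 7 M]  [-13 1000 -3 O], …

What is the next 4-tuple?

For the first slot, −8 each step: 27, 19, 11, 3, -5, -13 → -21.
Second slot goes 125, 216, 343, 512, 729, 1000 → 1331 (perfect cubes: 5³, 6³, 7³, …).
Third slot — −10 each step: 47, 37, 27, 17, 7, -3 → -13.
Letter: E, G, I, K, M, O → Q (letters move forward 2 places in the alphabet).
Combining the parts gives [-21 1331 -13 Q].

[-21 1331 -13 Q]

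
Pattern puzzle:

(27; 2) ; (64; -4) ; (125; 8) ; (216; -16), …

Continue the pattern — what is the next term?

First entry: perfect cubes: 3³, 4³, 5³, …, so 27, 64, 125, 216 → 343.
For the second entry, ×(-2) each step: 2, -4, 8, -16 → 32.
Combining the parts gives (343; 32).

(343; 32)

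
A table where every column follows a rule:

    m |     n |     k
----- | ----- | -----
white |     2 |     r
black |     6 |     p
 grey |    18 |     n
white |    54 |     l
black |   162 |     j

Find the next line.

grey  486  h

Column m: repeats white → black → grey; white, black, grey, white, black → grey.
Column n — ×3 each step: 2, 6, 18, 54, 162 → 486.
Column k — letters move back 2 places in the alphabet: r, p, n, l, j → h.
So the next line is grey  486  h.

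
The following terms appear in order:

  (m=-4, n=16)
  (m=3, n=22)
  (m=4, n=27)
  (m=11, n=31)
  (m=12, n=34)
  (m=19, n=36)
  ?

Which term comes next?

(m=20, n=37)

M: alternating steps +7, +1, +7, +1, …, so -4, 3, 4, 11, 12, 19 → 20.
N goes 16, 22, 27, 31, 34, 36 → 37 (differences are 6, 5, 4, … (decreasing by 1 each time)).
Combining the parts gives (m=20, n=37).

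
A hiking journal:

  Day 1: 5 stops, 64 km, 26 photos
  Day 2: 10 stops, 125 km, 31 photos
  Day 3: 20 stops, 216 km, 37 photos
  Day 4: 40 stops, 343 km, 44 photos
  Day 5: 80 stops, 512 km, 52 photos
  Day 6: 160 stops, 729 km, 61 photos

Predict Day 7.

320 stops, 1000 km, 71 photos

For the stops, ×2 each step: 5, 10, 20, 40, 80, 160 → 320.
Km: perfect cubes: 4³, 5³, 6³, …; 64, 125, 216, 343, 512, 729 → 1000.
Photos — differences are 5, 6, 7, … (increasing by 1 each time): 26, 31, 37, 44, 52, 61 → 71.
Putting it together: 320 stops, 1000 km, 71 photos.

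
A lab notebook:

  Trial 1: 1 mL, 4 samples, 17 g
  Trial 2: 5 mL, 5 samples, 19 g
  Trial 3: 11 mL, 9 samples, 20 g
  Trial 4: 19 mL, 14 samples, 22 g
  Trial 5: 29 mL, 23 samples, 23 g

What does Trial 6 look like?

41 mL, 37 samples, 25 g

ML: differences are 4, 6, 8, … (increasing by 2 each time), so 1, 5, 11, 19, 29 → 41.
Samples: 4, 5, 9, 14, 23 → 37 (each term is the sum of the two before it).
G: alternating steps +2, +1, +2, +1, …, so 17, 19, 20, 22, 23 → 25.
So the next row is 41 mL, 37 samples, 25 g.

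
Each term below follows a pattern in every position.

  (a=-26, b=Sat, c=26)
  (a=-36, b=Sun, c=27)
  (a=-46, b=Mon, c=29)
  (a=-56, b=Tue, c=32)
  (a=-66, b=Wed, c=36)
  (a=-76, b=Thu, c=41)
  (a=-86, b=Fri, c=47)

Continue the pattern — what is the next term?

A: −10 each step, so -26, -36, -46, -56, -66, -76, -86 → -96.
B goes Sat, Sun, Mon, Tue, Wed, Thu, Fri → Sat (runs through the weekdays Mon→Sun).
C: differences are 1, 2, 3, … (increasing by 1 each time), so 26, 27, 29, 32, 36, 41, 47 → 54.
So the next term is (a=-96, b=Sat, c=54).

(a=-96, b=Sat, c=54)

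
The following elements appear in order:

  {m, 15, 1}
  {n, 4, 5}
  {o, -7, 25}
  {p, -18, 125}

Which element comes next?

{q, -29, 625}

Letter: letters move forward 1 place in the alphabet; m, n, o, p → q.
Second coordinate goes 15, 4, -7, -18 → -29 (−11 each step).
Third coordinate: ×5 each step, so 1, 5, 25, 125 → 625.
So the next element is {q, -29, 625}.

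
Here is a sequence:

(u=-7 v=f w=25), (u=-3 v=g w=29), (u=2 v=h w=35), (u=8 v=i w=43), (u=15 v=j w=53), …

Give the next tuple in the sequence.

For the u, differences are 4, 5, 6, … (increasing by 1 each time): -7, -3, 2, 8, 15 → 23.
For the v, letters move forward 1 place in the alphabet: f, g, h, i, j → k.
W: differences are 4, 6, 8, … (increasing by 2 each time); 25, 29, 35, 43, 53 → 65.
Combining the parts gives (u=23 v=k w=65).

(u=23 v=k w=65)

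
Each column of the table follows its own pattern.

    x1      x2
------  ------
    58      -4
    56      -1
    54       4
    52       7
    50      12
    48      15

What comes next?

Column x1: 58, 56, 54, 52, 50, 48 → 46 (−2 each step).
Column x2 — alternating steps +3, +5, +3, +5, …: -4, -1, 4, 7, 12, 15 → 20.
Putting it together: 46  20.

46  20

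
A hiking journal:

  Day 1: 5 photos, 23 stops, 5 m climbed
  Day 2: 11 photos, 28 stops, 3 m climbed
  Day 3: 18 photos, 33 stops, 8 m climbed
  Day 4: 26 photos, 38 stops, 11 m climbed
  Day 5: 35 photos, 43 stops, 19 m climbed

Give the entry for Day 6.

Photos: differences are 6, 7, 8, … (increasing by 1 each time); 5, 11, 18, 26, 35 → 45.
Stops: +5 each step, so 23, 28, 33, 38, 43 → 48.
M climbed: each term is the sum of the two before it; 5, 3, 8, 11, 19 → 30.
So the next record is 45 photos, 48 stops, 30 m climbed.

45 photos, 48 stops, 30 m climbed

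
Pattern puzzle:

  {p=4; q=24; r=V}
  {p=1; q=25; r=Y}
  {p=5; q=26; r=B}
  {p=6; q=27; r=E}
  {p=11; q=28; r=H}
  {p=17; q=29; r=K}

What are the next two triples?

P: 4, 1, 5, 6, 11, 17 → 28 → 45 (each term is the sum of the two before it).
Q goes 24, 25, 26, 27, 28, 29 → 30 → 31 (+1 each step).
R goes V, Y, B, E, H, K → N → Q (letters move forward 3 places in the alphabet, wrapping Z→A).
So the next two triples are {p=28; q=30; r=N} and {p=45; q=31; r=Q}.

{p=28; q=30; r=N}, {p=45; q=31; r=Q}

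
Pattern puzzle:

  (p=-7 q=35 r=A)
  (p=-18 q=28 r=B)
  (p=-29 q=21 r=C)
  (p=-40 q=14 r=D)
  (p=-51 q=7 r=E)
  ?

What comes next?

(p=-62 q=0 r=F)

P goes -7, -18, -29, -40, -51 → -62 (−11 each step).
Q goes 35, 28, 21, 14, 7 → 0 (−7 each step).
R: letters move forward 1 place in the alphabet; A, B, C, D, E → F.
Putting it together: (p=-62 q=0 r=F).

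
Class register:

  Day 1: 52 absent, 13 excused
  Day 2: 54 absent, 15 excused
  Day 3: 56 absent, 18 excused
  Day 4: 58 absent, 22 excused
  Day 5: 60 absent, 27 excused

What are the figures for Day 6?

Absent: 52, 54, 56, 58, 60 → 62 (+2 each step).
Excused: differences are 2, 3, 4, … (increasing by 1 each time), so 13, 15, 18, 22, 27 → 33.
Combining the parts gives 62 absent, 33 excused.

62 absent, 33 excused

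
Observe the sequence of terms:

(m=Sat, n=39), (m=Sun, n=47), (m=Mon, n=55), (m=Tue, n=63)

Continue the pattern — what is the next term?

(m=Wed, n=71)

For the m, runs through the weekdays Mon→Sun: Sat, Sun, Mon, Tue → Wed.
N: 39, 47, 55, 63 → 71 (+8 each step).
Combining the parts gives (m=Wed, n=71).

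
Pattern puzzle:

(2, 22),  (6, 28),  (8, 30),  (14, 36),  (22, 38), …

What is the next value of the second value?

Second value: 22, 28, 30, 36, 38 → 44 (alternating steps +6, +2, +6, +2, …).

44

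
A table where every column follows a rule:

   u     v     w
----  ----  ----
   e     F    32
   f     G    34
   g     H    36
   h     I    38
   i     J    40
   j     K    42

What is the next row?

k  L  44

Column u goes e, f, g, h, i, j → k (letters move forward 1 place in the alphabet).
For the column v, letters move forward 1 place in the alphabet: F, G, H, I, J, K → L.
Column w goes 32, 34, 36, 38, 40, 42 → 44 (+2 each step).
Combining the parts gives k  L  44.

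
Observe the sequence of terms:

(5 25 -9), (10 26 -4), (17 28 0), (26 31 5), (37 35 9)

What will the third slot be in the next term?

For the third slot, alternating steps +5, +4, +5, +4, …: -9, -4, 0, 5, 9 → 14.

14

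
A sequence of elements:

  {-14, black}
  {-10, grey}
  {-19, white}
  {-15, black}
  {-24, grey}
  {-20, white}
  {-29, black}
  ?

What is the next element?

First entry: alternating steps +4, −9, +4, −9, …; -14, -10, -19, -15, -24, -20, -29 → -25.
Shade: black, grey, white, black, grey, white, black → grey (repeats black → grey → white).
Combining the parts gives {-25, grey}.

{-25, grey}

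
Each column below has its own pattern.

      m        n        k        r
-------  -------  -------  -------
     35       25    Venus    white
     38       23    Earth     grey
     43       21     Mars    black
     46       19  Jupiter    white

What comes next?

Column m: 35, 38, 43, 46 → 51 (alternating steps +3, +5, +3, +5, …).
Column n: −2 each step; 25, 23, 21, 19 → 17.
For the column k, runs through the planets Mercury→Neptune: Venus, Earth, Mars, Jupiter → Saturn.
Column r: repeats white → grey → black; white, grey, black, white → grey.
So the next row is 51  17  Saturn  grey.

51  17  Saturn  grey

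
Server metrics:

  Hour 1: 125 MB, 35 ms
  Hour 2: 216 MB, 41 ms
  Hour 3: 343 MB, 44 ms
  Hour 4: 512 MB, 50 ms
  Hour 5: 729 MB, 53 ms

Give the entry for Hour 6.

MB goes 125, 216, 343, 512, 729 → 1000 (perfect cubes: 5³, 6³, 7³, …).
Ms: alternating steps +6, +3, +6, +3, …, so 35, 41, 44, 50, 53 → 59.
So the next row is 1000 MB, 59 ms.

1000 MB, 59 ms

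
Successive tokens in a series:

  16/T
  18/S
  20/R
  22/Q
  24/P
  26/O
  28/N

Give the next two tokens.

First component: +2 each step; 16, 18, 20, 22, 24, 26, 28 → 30 → 32.
Letter — letters move back 1 place in the alphabet: T, S, R, Q, P, O, N → M → L.
So the next two tokens are 30/M and 32/L.

30/M, 32/L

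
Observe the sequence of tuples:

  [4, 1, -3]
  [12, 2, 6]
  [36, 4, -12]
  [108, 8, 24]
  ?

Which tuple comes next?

First coordinate: 4, 12, 36, 108 → 324 (×3 each step).
For the second coordinate, ×2 each step: 1, 2, 4, 8 → 16.
Third coordinate — ×(-2) each step: -3, 6, -12, 24 → -48.
Combining the parts gives [324, 16, -48].

[324, 16, -48]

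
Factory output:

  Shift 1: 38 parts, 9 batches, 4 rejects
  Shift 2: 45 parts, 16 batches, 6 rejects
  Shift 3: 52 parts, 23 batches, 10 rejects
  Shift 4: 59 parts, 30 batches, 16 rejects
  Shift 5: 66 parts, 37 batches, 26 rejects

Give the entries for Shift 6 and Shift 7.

Parts goes 38, 45, 52, 59, 66 → 73 → 80 (+7 each step).
Batches: 9, 16, 23, 30, 37 → 44 → 51 (+7 each step).
For the rejects, each term is the sum of the two before it: 4, 6, 10, 16, 26 → 42 → 68.
So the next two records are 73 parts, 44 batches, 42 rejects and 80 parts, 51 batches, 68 rejects.

73 parts, 44 batches, 42 rejects; 80 parts, 51 batches, 68 rejects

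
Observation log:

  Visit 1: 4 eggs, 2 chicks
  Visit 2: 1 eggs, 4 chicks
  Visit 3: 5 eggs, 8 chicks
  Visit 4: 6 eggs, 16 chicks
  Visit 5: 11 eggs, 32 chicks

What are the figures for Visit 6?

Eggs goes 4, 1, 5, 6, 11 → 17 (each term is the sum of the two before it).
Chicks: ×2 each step; 2, 4, 8, 16, 32 → 64.
Combining the parts gives 17 eggs, 64 chicks.

17 eggs, 64 chicks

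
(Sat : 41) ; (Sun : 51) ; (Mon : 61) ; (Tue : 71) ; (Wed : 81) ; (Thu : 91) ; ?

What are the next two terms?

Day: runs through the weekdays Mon→Sun; Sat, Sun, Mon, Tue, Wed, Thu → Fri → Sat.
Second coordinate — +10 each step: 41, 51, 61, 71, 81, 91 → 101 → 111.
Putting the parts together: (Fri : 101) and then (Sat : 111).

(Fri : 101), (Sat : 111)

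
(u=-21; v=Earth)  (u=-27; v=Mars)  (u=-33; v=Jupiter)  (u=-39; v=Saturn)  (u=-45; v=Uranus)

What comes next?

For the u, −6 each step: -21, -27, -33, -39, -45 → -51.
V: runs through the planets Mercury→Neptune, so Earth, Mars, Jupiter, Saturn, Uranus → Neptune.
Combining the parts gives (u=-51; v=Neptune).

(u=-51; v=Neptune)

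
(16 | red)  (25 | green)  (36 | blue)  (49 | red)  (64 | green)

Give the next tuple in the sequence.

First slot: perfect squares: 4², 5², 6², …, so 16, 25, 36, 49, 64 → 81.
Colour: repeats red → green → blue, so red, green, blue, red, green → blue.
So the next tuple is (81 | blue).

(81 | blue)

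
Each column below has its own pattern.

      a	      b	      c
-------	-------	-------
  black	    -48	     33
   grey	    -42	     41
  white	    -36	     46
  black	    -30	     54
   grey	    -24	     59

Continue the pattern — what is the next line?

white  -18  67

Column a — repeats black → grey → white: black, grey, white, black, grey → white.
Column b — +6 each step: -48, -42, -36, -30, -24 → -18.
Column c: 33, 41, 46, 54, 59 → 67 (alternating steps +8, +5, +8, +5, …).
Combining the parts gives white  -18  67.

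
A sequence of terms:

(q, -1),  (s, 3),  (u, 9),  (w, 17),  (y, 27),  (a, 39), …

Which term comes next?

Letter goes q, s, u, w, y, a → c (letters move forward 2 places in the alphabet, wrapping Z→A).
Second part: differences are 4, 6, 8, … (increasing by 2 each time); -1, 3, 9, 17, 27, 39 → 53.
So the next term is (c, 53).

(c, 53)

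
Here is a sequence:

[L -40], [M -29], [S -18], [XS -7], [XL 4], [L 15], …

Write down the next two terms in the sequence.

[M 26], [S 37]

Size goes L, M, S, XS, XL, L → M → S (repeats L → M → S → XS → XL).
For the second part, +11 each step: -40, -29, -18, -7, 4, 15 → 26 → 37.
So the next two terms are [M 26] and [S 37].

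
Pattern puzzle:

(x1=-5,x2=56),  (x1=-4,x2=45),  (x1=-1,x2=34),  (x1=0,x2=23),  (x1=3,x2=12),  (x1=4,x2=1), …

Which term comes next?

(x1=7,x2=-10)

X1: alternating steps +1, +3, +1, +3, …, so -5, -4, -1, 0, 3, 4 → 7.
X2 — −11 each step: 56, 45, 34, 23, 12, 1 → -10.
So the next term is (x1=7,x2=-10).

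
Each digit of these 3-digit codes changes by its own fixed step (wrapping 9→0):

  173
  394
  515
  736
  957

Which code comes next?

178

First digit: +2 each step, mod 10, so 1, 3, 5, 7, 9 → 1.
For the second digit, +2 each step, mod 10: 7, 9, 1, 3, 5 → 7.
Third digit: 3, 4, 5, 6, 7 → 8 (+1 each step, mod 10).
Putting it together: 178.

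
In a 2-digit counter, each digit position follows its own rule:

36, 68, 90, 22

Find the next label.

For the first digit, +3 each step, mod 10: 3, 6, 9, 2 → 5.
Second digit goes 6, 8, 0, 2 → 4 (+2 each step, mod 10).
Combining the parts gives 54.

54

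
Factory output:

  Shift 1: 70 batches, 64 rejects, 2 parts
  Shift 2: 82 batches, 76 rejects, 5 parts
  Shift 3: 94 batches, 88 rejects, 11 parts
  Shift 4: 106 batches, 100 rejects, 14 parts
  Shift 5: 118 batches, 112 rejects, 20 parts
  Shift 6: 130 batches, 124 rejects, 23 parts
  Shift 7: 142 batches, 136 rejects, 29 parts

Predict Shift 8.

Batches: +12 each step, so 70, 82, 94, 106, 118, 130, 142 → 154.
For the rejects, +12 each step: 64, 76, 88, 100, 112, 124, 136 → 148.
Parts: 2, 5, 11, 14, 20, 23, 29 → 32 (alternating steps +3, +6, +3, +6, …).
Combining the parts gives 154 batches, 148 rejects, 32 parts.

154 batches, 148 rejects, 32 parts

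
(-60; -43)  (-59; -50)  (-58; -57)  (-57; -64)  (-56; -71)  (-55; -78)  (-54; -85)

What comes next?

First entry: -60, -59, -58, -57, -56, -55, -54 → -53 (+1 each step).
Second entry: −7 each step; -43, -50, -57, -64, -71, -78, -85 → -92.
Putting it together: (-53; -92).

(-53; -92)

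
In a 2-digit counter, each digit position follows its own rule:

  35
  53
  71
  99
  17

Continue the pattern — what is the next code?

35

For the first digit, +2 each step, mod 10: 3, 5, 7, 9, 1 → 3.
Second digit: 5, 3, 1, 9, 7 → 5 (−2 each step, mod 10).
Combining the parts gives 35.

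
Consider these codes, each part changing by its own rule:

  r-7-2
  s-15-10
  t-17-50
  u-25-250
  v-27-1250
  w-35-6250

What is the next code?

Letter: letters move forward 1 place in the alphabet; r, s, t, u, v, w → x.
Second component: alternating steps +8, +2, +8, +2, …; 7, 15, 17, 25, 27, 35 → 37.
For the third component, ×5 each step: 2, 10, 50, 250, 1250, 6250 → 31250.
Combining the parts gives x-37-31250.

x-37-31250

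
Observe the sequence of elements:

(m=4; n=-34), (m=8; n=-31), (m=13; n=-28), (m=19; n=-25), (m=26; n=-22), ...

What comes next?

(m=34; n=-19)

M: 4, 8, 13, 19, 26 → 34 (differences are 4, 5, 6, … (increasing by 1 each time)).
N goes -34, -31, -28, -25, -22 → -19 (+3 each step).
So the next element is (m=34; n=-19).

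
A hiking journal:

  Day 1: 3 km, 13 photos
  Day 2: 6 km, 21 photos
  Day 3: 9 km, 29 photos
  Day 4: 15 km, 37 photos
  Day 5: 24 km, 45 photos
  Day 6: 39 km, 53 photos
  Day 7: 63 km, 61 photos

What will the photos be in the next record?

69

For the km, each term is the sum of the two before it: 3, 6, 9, 15, 24, 39, 63 → 102.
Photos: 13, 21, 29, 37, 45, 53, 61 → 69 (+8 each step).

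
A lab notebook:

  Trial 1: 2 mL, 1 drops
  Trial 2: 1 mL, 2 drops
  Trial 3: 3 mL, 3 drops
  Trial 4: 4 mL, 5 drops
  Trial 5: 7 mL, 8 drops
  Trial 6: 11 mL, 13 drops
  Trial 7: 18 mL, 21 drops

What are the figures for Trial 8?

29 mL, 34 drops

ML goes 2, 1, 3, 4, 7, 11, 18 → 29 (each term is the sum of the two before it).
Drops — each term is the sum of the two before it: 1, 2, 3, 5, 8, 13, 21 → 34.
Putting it together: 29 mL, 34 drops.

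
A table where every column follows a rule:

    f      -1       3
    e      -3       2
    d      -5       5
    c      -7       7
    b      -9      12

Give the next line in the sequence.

Letter: letters move back 1 place in the alphabet; f, e, d, c, b → a.
Second component — −2 each step: -1, -3, -5, -7, -9 → -11.
Third component: each term is the sum of the two before it, so 3, 2, 5, 7, 12 → 19.
So the next line is a  -11  19.

a  -11  19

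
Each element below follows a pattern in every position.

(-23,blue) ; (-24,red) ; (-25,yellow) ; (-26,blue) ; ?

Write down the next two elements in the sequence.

(-27,red), (-28,yellow)

First entry goes -23, -24, -25, -26 → -27 → -28 (−1 each step).
Colour: repeats blue → red → yellow; blue, red, yellow, blue → red → yellow.
Putting the parts together: (-27,red) and then (-28,yellow).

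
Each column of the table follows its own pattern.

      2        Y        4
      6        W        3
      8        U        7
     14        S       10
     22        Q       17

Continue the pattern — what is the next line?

First component: 2, 6, 8, 14, 22 → 36 (each term is the sum of the two before it).
Letter: Y, W, U, S, Q → O (letters move back 2 places in the alphabet).
Third component: each term is the sum of the two before it, so 4, 3, 7, 10, 17 → 27.
Combining the parts gives 36  O  27.

36  O  27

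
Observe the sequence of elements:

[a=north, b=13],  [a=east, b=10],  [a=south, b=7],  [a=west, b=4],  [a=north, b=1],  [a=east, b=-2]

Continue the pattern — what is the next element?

[a=south, b=-5]

A goes north, east, south, west, north, east → south (repeats north → east → south → west).
B: −3 each step; 13, 10, 7, 4, 1, -2 → -5.
Putting it together: [a=south, b=-5].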